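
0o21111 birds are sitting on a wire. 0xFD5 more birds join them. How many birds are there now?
Convert 0o21111 (octal) → 2×4096 + 1×512 + 1×64 + 1×8 + 1 = 8777 (decimal)
Convert 0xFD5 (hexadecimal) → 15×256 + 13×16 + 5 = 4053 (decimal)
Compute 8777 + 4053 = 12830
12830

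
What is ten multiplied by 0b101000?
Convert ten (English words) → 10 (decimal)
Convert 0b101000 (binary) → 32 + 8 = 40 (decimal)
Compute 10 × 40 = 400
400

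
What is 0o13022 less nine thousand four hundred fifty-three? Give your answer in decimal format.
Convert 0o13022 (octal) → 1×4096 + 3×512 + 2×8 + 2 = 5650 (decimal)
Convert nine thousand four hundred fifty-three (English words) → 9×1000 + 4×100 + 53 = 9453 (decimal)
Compute 5650 - 9453 = -3803
-3803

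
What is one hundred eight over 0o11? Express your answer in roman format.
Convert one hundred eight (English words) → 1×100 + 8 = 108 (decimal)
Convert 0o11 (octal) → 1×8 + 1 = 9 (decimal)
Compute 108 ÷ 9 = 12
Convert 12 (decimal) → 12 = 10 + 1 + 1 → XII (Roman numeral)
XII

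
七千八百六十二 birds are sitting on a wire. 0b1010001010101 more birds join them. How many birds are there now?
Convert 七千八百六十二 (Chinese numeral) → 7×1000 + 8×100 + 6×10 + 2 = 7862 (decimal)
Convert 0b1010001010101 (binary) → 4096 + 1024 + 64 + 16 + 4 + 1 = 5205 (decimal)
Compute 7862 + 5205 = 13067
13067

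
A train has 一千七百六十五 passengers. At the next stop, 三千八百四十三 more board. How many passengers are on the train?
Convert 一千七百六十五 (Chinese numeral) → 1×1000 + 7×100 + 6×10 + 5 = 1765 (decimal)
Convert 三千八百四十三 (Chinese numeral) → 3×1000 + 8×100 + 4×10 + 3 = 3843 (decimal)
Compute 1765 + 3843 = 5608
5608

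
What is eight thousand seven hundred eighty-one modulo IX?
Convert eight thousand seven hundred eighty-one (English words) → 8×1000 + 7×100 + 81 = 8781 (decimal)
Convert IX (Roman numeral) → 9 (decimal)
Compute 8781 mod 9 = 6
6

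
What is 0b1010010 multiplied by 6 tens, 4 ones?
Convert 0b1010010 (binary) → 64 + 16 + 2 = 82 (decimal)
Convert 6 tens, 4 ones (place-value notation) → 6×10 + 4 = 64 (decimal)
Compute 82 × 64 = 5248
5248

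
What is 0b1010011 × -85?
Convert 0b1010011 (binary) → 64 + 16 + 2 + 1 = 83 (decimal)
Compute 83 × -85 = -7055
-7055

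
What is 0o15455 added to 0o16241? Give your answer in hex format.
Convert 0o15455 (octal) → 1×4096 + 5×512 + 4×64 + 5×8 + 5 = 6957 (decimal)
Convert 0o16241 (octal) → 1×4096 + 6×512 + 2×64 + 4×8 + 1 = 7329 (decimal)
Compute 6957 + 7329 = 14286
Convert 14286 (decimal) → 14286 = 3×4096 + 7×256 + 12×16 + 14 → 0x37CE (hexadecimal)
0x37CE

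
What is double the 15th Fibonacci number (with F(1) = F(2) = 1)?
The 15th Fibonacci number (with F(1) = F(2) = 1): 1, 1, 2, 3, 5, 8, 13, 21, 34, 55, 89, 144, 233, 377, 610 → 610
Compute 610 × 2 = 1220
1220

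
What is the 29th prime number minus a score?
The 29th prime number = 109
Convert a score (colloquial) → 20 (decimal)
Compute 109 - 20 = 89
89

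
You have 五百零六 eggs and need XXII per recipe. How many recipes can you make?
Convert 五百零六 (Chinese numeral) → 5×100 + 6 = 506 (decimal)
Convert XXII (Roman numeral) → 10 + 10 + 1 + 1 = 22 (decimal)
Compute 506 ÷ 22 = 23
23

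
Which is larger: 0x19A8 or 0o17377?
Convert 0x19A8 (hexadecimal) → 1×4096 + 9×256 + 10×16 + 8 = 6568 (decimal)
Convert 0o17377 (octal) → 1×4096 + 7×512 + 3×64 + 7×8 + 7 = 7935 (decimal)
Compare 6568 vs 7935: larger = 7935
7935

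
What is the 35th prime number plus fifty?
The 35th prime number = 149
Convert fifty (English words) → 50 (decimal)
Compute 149 + 50 = 199
199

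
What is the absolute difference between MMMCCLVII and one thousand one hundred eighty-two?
Convert MMMCCLVII (Roman numeral) → 1000 + 1000 + 1000 + 100 + 100 + 50 + 5 + 1 + 1 = 3257 (decimal)
Convert one thousand one hundred eighty-two (English words) → 1×1000 + 1×100 + 82 = 1182 (decimal)
Compute |3257 - 1182| = 2075
2075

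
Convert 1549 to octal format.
Convert 1549 (decimal) → 1549 = 3×512 + 1×8 + 5 → 0o3015 (octal)
0o3015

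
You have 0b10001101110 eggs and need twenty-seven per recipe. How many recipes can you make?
Convert 0b10001101110 (binary) → 1024 + 64 + 32 + 8 + 4 + 2 = 1134 (decimal)
Convert twenty-seven (English words) → 27 (decimal)
Compute 1134 ÷ 27 = 42
42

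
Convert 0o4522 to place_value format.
Convert 0o4522 (octal) → 4×512 + 5×64 + 2×8 + 2 = 2386 (decimal)
Convert 2386 (decimal) → 2386 = 2×1000 + 3×100 + 8×10 + 6 → 2 thousands, 3 hundreds, 8 tens, 6 ones (place-value notation)
2 thousands, 3 hundreds, 8 tens, 6 ones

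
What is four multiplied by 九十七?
Convert four (English words) → 4 (decimal)
Convert 九十七 (Chinese numeral) → 9×10 + 7 = 97 (decimal)
Compute 4 × 97 = 388
388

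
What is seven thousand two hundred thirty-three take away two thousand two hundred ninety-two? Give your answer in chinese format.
Convert seven thousand two hundred thirty-three (English words) → 7×1000 + 2×100 + 33 = 7233 (decimal)
Convert two thousand two hundred ninety-two (English words) → 2×1000 + 2×100 + 92 = 2292 (decimal)
Compute 7233 - 2292 = 4941
Convert 4941 (decimal) → 4941 = 4×1000 + 9×100 + 4×10 + 1 → 四千九百四十一 (Chinese numeral)
四千九百四十一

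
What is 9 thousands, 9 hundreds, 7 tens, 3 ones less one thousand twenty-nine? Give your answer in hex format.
Convert 9 thousands, 9 hundreds, 7 tens, 3 ones (place-value notation) → 9×1000 + 9×100 + 7×10 + 3 = 9973 (decimal)
Convert one thousand twenty-nine (English words) → 1×1000 + 29 = 1029 (decimal)
Compute 9973 - 1029 = 8944
Convert 8944 (decimal) → 8944 = 2×4096 + 2×256 + 15×16 → 0x22F0 (hexadecimal)
0x22F0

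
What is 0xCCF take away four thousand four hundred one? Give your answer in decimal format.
Convert 0xCCF (hexadecimal) → 12×256 + 12×16 + 15 = 3279 (decimal)
Convert four thousand four hundred one (English words) → 4×1000 + 4×100 + 1 = 4401 (decimal)
Compute 3279 - 4401 = -1122
-1122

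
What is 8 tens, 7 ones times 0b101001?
Convert 8 tens, 7 ones (place-value notation) → 8×10 + 7 = 87 (decimal)
Convert 0b101001 (binary) → 32 + 8 + 1 = 41 (decimal)
Compute 87 × 41 = 3567
3567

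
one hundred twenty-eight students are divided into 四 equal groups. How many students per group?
Convert one hundred twenty-eight (English words) → 1×100 + 28 = 128 (decimal)
Convert 四 (Chinese numeral) → 4 (decimal)
Compute 128 ÷ 4 = 32
32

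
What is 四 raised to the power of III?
Convert 四 (Chinese numeral) → 4 (decimal)
Convert III (Roman numeral) → 1 + 1 + 1 = 3 (decimal)
Compute 4 ^ 3 = 64
64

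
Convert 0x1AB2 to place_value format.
Convert 0x1AB2 (hexadecimal) → 1×4096 + 10×256 + 11×16 + 2 = 6834 (decimal)
Convert 6834 (decimal) → 6834 = 6×1000 + 8×100 + 3×10 + 4 → 6 thousands, 8 hundreds, 3 tens, 4 ones (place-value notation)
6 thousands, 8 hundreds, 3 tens, 4 ones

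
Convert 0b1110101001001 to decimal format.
Convert 0b1110101001001 (binary) → 4096 + 2048 + 1024 + 256 + 64 + 8 + 1 = 7497 (decimal)
7497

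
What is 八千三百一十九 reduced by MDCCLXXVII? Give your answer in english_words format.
Convert 八千三百一十九 (Chinese numeral) → 8×1000 + 3×100 + 1×10 + 9 = 8319 (decimal)
Convert MDCCLXXVII (Roman numeral) → 1000 + 500 + 100 + 100 + 50 + 10 + 10 + 5 + 1 + 1 = 1777 (decimal)
Compute 8319 - 1777 = 6542
Convert 6542 (decimal) → 6542 = 6×1000 + 5×100 + 42 → six thousand five hundred forty-two (English words)
six thousand five hundred forty-two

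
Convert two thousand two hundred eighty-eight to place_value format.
Convert two thousand two hundred eighty-eight (English words) → 2×1000 + 2×100 + 88 = 2288 (decimal)
Convert 2288 (decimal) → 2288 = 2×1000 + 2×100 + 8×10 + 8 → 2 thousands, 2 hundreds, 8 tens, 8 ones (place-value notation)
2 thousands, 2 hundreds, 8 tens, 8 ones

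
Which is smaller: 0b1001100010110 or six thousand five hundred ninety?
Convert 0b1001100010110 (binary) → 4096 + 512 + 256 + 16 + 4 + 2 = 4886 (decimal)
Convert six thousand five hundred ninety (English words) → 6×1000 + 5×100 + 90 = 6590 (decimal)
Compare 4886 vs 6590: smaller = 4886
4886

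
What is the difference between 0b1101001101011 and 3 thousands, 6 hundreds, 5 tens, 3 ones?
Convert 0b1101001101011 (binary) → 4096 + 2048 + 512 + 64 + 32 + 8 + 2 + 1 = 6763 (decimal)
Convert 3 thousands, 6 hundreds, 5 tens, 3 ones (place-value notation) → 3×1000 + 6×100 + 5×10 + 3 = 3653 (decimal)
Difference: |6763 - 3653| = 3110
3110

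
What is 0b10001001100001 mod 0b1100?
Convert 0b10001001100001 (binary) → 8192 + 512 + 64 + 32 + 1 = 8801 (decimal)
Convert 0b1100 (binary) → 8 + 4 = 12 (decimal)
Compute 8801 mod 12 = 5
5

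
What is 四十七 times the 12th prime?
Convert 四十七 (Chinese numeral) → 4×10 + 7 = 47 (decimal)
Convert the 12th prime (prime index) → 37 (decimal)
Compute 47 × 37 = 1739
1739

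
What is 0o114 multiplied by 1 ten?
Convert 0o114 (octal) → 1×64 + 1×8 + 4 = 76 (decimal)
Convert 1 ten (place-value notation) → 1×10 = 10 (decimal)
Compute 76 × 10 = 760
760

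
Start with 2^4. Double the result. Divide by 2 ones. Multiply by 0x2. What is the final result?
Convert 2^4 (power) → 16 (decimal)
Start: 16
16 × 2 = 32
Convert 2 ones (place-value notation) → 2 (decimal)
32 ÷ 2 = 16
Convert 0x2 (hexadecimal) → 2 (decimal)
16 × 2 = 32
32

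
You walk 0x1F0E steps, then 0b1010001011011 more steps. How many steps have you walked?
Convert 0x1F0E (hexadecimal) → 1×4096 + 15×256 + 14 = 7950 (decimal)
Convert 0b1010001011011 (binary) → 4096 + 1024 + 64 + 16 + 8 + 2 + 1 = 5211 (decimal)
Compute 7950 + 5211 = 13161
13161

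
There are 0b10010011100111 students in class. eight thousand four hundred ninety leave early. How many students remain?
Convert 0b10010011100111 (binary) → 8192 + 1024 + 128 + 64 + 32 + 4 + 2 + 1 = 9447 (decimal)
Convert eight thousand four hundred ninety (English words) → 8×1000 + 4×100 + 90 = 8490 (decimal)
Compute 9447 - 8490 = 957
957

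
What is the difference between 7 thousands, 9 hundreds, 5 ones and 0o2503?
Convert 7 thousands, 9 hundreds, 5 ones (place-value notation) → 7×1000 + 9×100 + 5 = 7905 (decimal)
Convert 0o2503 (octal) → 2×512 + 5×64 + 3 = 1347 (decimal)
Difference: |7905 - 1347| = 6558
6558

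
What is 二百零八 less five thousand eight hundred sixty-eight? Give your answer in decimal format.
Convert 二百零八 (Chinese numeral) → 2×100 + 8 = 208 (decimal)
Convert five thousand eight hundred sixty-eight (English words) → 5×1000 + 8×100 + 68 = 5868 (decimal)
Compute 208 - 5868 = -5660
-5660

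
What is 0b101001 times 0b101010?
Convert 0b101001 (binary) → 32 + 8 + 1 = 41 (decimal)
Convert 0b101010 (binary) → 32 + 8 + 2 = 42 (decimal)
Compute 41 × 42 = 1722
1722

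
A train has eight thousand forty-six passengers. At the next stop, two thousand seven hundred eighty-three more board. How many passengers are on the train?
Convert eight thousand forty-six (English words) → 8×1000 + 46 = 8046 (decimal)
Convert two thousand seven hundred eighty-three (English words) → 2×1000 + 7×100 + 83 = 2783 (decimal)
Compute 8046 + 2783 = 10829
10829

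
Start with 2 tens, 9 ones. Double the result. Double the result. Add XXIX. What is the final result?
Convert 2 tens, 9 ones (place-value notation) → 2×10 + 9 = 29 (decimal)
Start: 29
29 × 2 = 58
58 × 2 = 116
Convert XXIX (Roman numeral) → 10 + 10 + 9 = 29 (decimal)
116 + 29 = 145
145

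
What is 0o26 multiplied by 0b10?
Convert 0o26 (octal) → 2×8 + 6 = 22 (decimal)
Convert 0b10 (binary) → 2 (decimal)
Compute 22 × 2 = 44
44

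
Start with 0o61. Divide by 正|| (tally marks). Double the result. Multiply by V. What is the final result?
Convert 0o61 (octal) → 6×8 + 1 = 49 (decimal)
Start: 49
Convert 正|| (tally marks) → 5 + 2 = 7 (decimal)
49 ÷ 7 = 7
7 × 2 = 14
Convert V (Roman numeral) → 5 (decimal)
14 × 5 = 70
70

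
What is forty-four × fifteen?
Convert forty-four (English words) → 44 (decimal)
Convert fifteen (English words) → 15 (decimal)
Compute 44 × 15 = 660
660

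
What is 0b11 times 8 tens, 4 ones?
Convert 0b11 (binary) → 2 + 1 = 3 (decimal)
Convert 8 tens, 4 ones (place-value notation) → 8×10 + 4 = 84 (decimal)
Compute 3 × 84 = 252
252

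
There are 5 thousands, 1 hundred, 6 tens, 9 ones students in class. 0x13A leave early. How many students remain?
Convert 5 thousands, 1 hundred, 6 tens, 9 ones (place-value notation) → 5×1000 + 1×100 + 6×10 + 9 = 5169 (decimal)
Convert 0x13A (hexadecimal) → 1×256 + 3×16 + 10 = 314 (decimal)
Compute 5169 - 314 = 4855
4855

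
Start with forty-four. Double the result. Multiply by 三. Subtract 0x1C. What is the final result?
Convert forty-four (English words) → 44 (decimal)
Start: 44
44 × 2 = 88
Convert 三 (Chinese numeral) → 3 (decimal)
88 × 3 = 264
Convert 0x1C (hexadecimal) → 1×16 + 12 = 28 (decimal)
264 - 28 = 236
236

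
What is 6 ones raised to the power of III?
Convert 6 ones (place-value notation) → 6 (decimal)
Convert III (Roman numeral) → 1 + 1 + 1 = 3 (decimal)
Compute 6 ^ 3 = 216
216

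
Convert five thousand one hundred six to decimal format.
Convert five thousand one hundred six (English words) → 5×1000 + 1×100 + 6 = 5106 (decimal)
5106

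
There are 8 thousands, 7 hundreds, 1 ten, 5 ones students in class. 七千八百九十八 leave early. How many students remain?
Convert 8 thousands, 7 hundreds, 1 ten, 5 ones (place-value notation) → 8×1000 + 7×100 + 1×10 + 5 = 8715 (decimal)
Convert 七千八百九十八 (Chinese numeral) → 7×1000 + 8×100 + 9×10 + 8 = 7898 (decimal)
Compute 8715 - 7898 = 817
817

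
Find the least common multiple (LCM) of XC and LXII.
Convert XC (Roman numeral) → 90 (decimal)
Convert LXII (Roman numeral) → 50 + 10 + 1 + 1 = 62 (decimal)
Compute lcm(90, 62) = 2790
2790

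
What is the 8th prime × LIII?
Convert the 8th prime (prime index) → 19 (decimal)
Convert LIII (Roman numeral) → 50 + 1 + 1 + 1 = 53 (decimal)
Compute 19 × 53 = 1007
1007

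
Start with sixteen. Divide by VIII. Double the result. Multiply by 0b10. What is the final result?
Convert sixteen (English words) → 16 (decimal)
Start: 16
Convert VIII (Roman numeral) → 5 + 1 + 1 + 1 = 8 (decimal)
16 ÷ 8 = 2
2 × 2 = 4
Convert 0b10 (binary) → 2 (decimal)
4 × 2 = 8
8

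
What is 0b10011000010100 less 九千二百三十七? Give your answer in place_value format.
Convert 0b10011000010100 (binary) → 8192 + 1024 + 512 + 16 + 4 = 9748 (decimal)
Convert 九千二百三十七 (Chinese numeral) → 9×1000 + 2×100 + 3×10 + 7 = 9237 (decimal)
Compute 9748 - 9237 = 511
Convert 511 (decimal) → 511 = 5×100 + 1×10 + 1 → 5 hundreds, 1 ten, 1 one (place-value notation)
5 hundreds, 1 ten, 1 one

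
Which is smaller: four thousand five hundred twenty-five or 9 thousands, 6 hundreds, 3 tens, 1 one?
Convert four thousand five hundred twenty-five (English words) → 4×1000 + 5×100 + 25 = 4525 (decimal)
Convert 9 thousands, 6 hundreds, 3 tens, 1 one (place-value notation) → 9×1000 + 6×100 + 3×10 + 1 = 9631 (decimal)
Compare 4525 vs 9631: smaller = 4525
4525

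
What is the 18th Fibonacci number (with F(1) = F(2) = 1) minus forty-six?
The 18th Fibonacci number (with F(1) = F(2) = 1) = 2584
Convert forty-six (English words) → 46 (decimal)
Compute 2584 - 46 = 2538
2538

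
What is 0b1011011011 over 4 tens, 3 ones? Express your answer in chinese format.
Convert 0b1011011011 (binary) → 512 + 128 + 64 + 16 + 8 + 2 + 1 = 731 (decimal)
Convert 4 tens, 3 ones (place-value notation) → 4×10 + 3 = 43 (decimal)
Compute 731 ÷ 43 = 17
Convert 17 (decimal) → 17 = 1×10 + 7 → 十七 (Chinese numeral)
十七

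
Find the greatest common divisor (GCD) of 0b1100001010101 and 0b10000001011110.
Convert 0b1100001010101 (binary) → 4096 + 2048 + 64 + 16 + 4 + 1 = 6229 (decimal)
Convert 0b10000001011110 (binary) → 8192 + 64 + 16 + 8 + 4 + 2 = 8286 (decimal)
Compute gcd(6229, 8286) = 1
1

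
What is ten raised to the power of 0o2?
Convert ten (English words) → 10 (decimal)
Convert 0o2 (octal) → 2 (decimal)
Compute 10 ^ 2 = 100
100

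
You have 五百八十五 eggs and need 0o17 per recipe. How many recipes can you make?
Convert 五百八十五 (Chinese numeral) → 5×100 + 8×10 + 5 = 585 (decimal)
Convert 0o17 (octal) → 1×8 + 7 = 15 (decimal)
Compute 585 ÷ 15 = 39
39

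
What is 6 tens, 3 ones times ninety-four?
Convert 6 tens, 3 ones (place-value notation) → 6×10 + 3 = 63 (decimal)
Convert ninety-four (English words) → 94 (decimal)
Compute 63 × 94 = 5922
5922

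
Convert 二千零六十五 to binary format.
Convert 二千零六十五 (Chinese numeral) → 2×1000 + 6×10 + 5 = 2065 (decimal)
Convert 2065 (decimal) → 2065 = 2048 + 16 + 1 → 0b100000010001 (binary)
0b100000010001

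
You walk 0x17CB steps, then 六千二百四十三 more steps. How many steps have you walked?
Convert 0x17CB (hexadecimal) → 1×4096 + 7×256 + 12×16 + 11 = 6091 (decimal)
Convert 六千二百四十三 (Chinese numeral) → 6×1000 + 2×100 + 4×10 + 3 = 6243 (decimal)
Compute 6091 + 6243 = 12334
12334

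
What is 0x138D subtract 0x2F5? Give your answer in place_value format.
Convert 0x138D (hexadecimal) → 1×4096 + 3×256 + 8×16 + 13 = 5005 (decimal)
Convert 0x2F5 (hexadecimal) → 2×256 + 15×16 + 5 = 757 (decimal)
Compute 5005 - 757 = 4248
Convert 4248 (decimal) → 4248 = 4×1000 + 2×100 + 4×10 + 8 → 4 thousands, 2 hundreds, 4 tens, 8 ones (place-value notation)
4 thousands, 2 hundreds, 4 tens, 8 ones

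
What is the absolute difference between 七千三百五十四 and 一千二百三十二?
Convert 七千三百五十四 (Chinese numeral) → 7×1000 + 3×100 + 5×10 + 4 = 7354 (decimal)
Convert 一千二百三十二 (Chinese numeral) → 1×1000 + 2×100 + 3×10 + 2 = 1232 (decimal)
Compute |7354 - 1232| = 6122
6122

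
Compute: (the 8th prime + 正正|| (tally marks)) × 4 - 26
Convert the 8th prime (prime index) → 19 (decimal)
Convert 正正|| (tally marks) → 5 + 5 + 2 = 12 (decimal)
Expression in decimal: (19 + 12) × 4 - 26
Parentheses first: 19 + 12 = 31
Multiply: 31 × 4 = 124
Subtract: 124 - 26 = 98
98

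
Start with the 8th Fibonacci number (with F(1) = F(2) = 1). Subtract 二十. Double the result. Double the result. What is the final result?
Convert the 8th Fibonacci number (with F(1) = F(2) = 1) (Fibonacci index) → 1, 1, 2, 3, 5, 8, 13, 21 → 21 (decimal)
Start: 21
Convert 二十 (Chinese numeral) → 2×10 = 20 (decimal)
21 - 20 = 1
1 × 2 = 2
2 × 2 = 4
4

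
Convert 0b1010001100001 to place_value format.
Convert 0b1010001100001 (binary) → 4096 + 1024 + 64 + 32 + 1 = 5217 (decimal)
Convert 5217 (decimal) → 5217 = 5×1000 + 2×100 + 1×10 + 7 → 5 thousands, 2 hundreds, 1 ten, 7 ones (place-value notation)
5 thousands, 2 hundreds, 1 ten, 7 ones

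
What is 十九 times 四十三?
Convert 十九 (Chinese numeral) → 1×10 + 9 = 19 (decimal)
Convert 四十三 (Chinese numeral) → 4×10 + 3 = 43 (decimal)
Compute 19 × 43 = 817
817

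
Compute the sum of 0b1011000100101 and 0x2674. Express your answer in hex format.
Convert 0b1011000100101 (binary) → 4096 + 1024 + 512 + 32 + 4 + 1 = 5669 (decimal)
Convert 0x2674 (hexadecimal) → 2×4096 + 6×256 + 7×16 + 4 = 9844 (decimal)
Compute 5669 + 9844 = 15513
Convert 15513 (decimal) → 15513 = 3×4096 + 12×256 + 9×16 + 9 → 0x3C99 (hexadecimal)
0x3C99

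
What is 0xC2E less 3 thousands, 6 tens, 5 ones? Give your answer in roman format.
Convert 0xC2E (hexadecimal) → 12×256 + 2×16 + 14 = 3118 (decimal)
Convert 3 thousands, 6 tens, 5 ones (place-value notation) → 3×1000 + 6×10 + 5 = 3065 (decimal)
Compute 3118 - 3065 = 53
Convert 53 (decimal) → 53 = 50 + 1 + 1 + 1 → LIII (Roman numeral)
LIII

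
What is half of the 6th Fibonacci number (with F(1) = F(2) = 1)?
The 6th Fibonacci number (with F(1) = F(2) = 1): 1, 1, 2, 3, 5, 8 → 8
Compute 8 ÷ 2 = 4
4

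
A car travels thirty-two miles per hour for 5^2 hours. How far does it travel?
Convert thirty-two (English words) → 32 (decimal)
Convert 5^2 (power) → 25 (decimal)
Compute 32 × 25 = 800
800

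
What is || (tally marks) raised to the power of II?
Convert || (tally marks) → 2 (decimal)
Convert II (Roman numeral) → 1 + 1 = 2 (decimal)
Compute 2 ^ 2 = 4
4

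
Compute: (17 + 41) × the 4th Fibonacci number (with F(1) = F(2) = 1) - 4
Convert the 4th Fibonacci number (with F(1) = F(2) = 1) (Fibonacci index) → 1, 1, 2, 3 → 3 (decimal)
Expression in decimal: (17 + 41) × 3 - 4
Parentheses first: 17 + 41 = 58
Multiply: 58 × 3 = 174
Subtract: 174 - 4 = 170
170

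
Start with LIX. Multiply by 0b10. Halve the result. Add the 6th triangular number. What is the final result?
Convert LIX (Roman numeral) → 50 + 9 = 59 (decimal)
Start: 59
Convert 0b10 (binary) → 2 (decimal)
59 × 2 = 118
118 ÷ 2 = 59
Convert the 6th triangular number (triangular index) → 6×7/2 = 21 (decimal)
59 + 21 = 80
80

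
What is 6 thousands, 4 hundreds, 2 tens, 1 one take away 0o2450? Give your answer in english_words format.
Convert 6 thousands, 4 hundreds, 2 tens, 1 one (place-value notation) → 6×1000 + 4×100 + 2×10 + 1 = 6421 (decimal)
Convert 0o2450 (octal) → 2×512 + 4×64 + 5×8 = 1320 (decimal)
Compute 6421 - 1320 = 5101
Convert 5101 (decimal) → 5101 = 5×1000 + 1×100 + 1 → five thousand one hundred one (English words)
five thousand one hundred one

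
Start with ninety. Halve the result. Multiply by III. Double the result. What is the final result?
Convert ninety (English words) → 90 (decimal)
Start: 90
90 ÷ 2 = 45
Convert III (Roman numeral) → 1 + 1 + 1 = 3 (decimal)
45 × 3 = 135
135 × 2 = 270
270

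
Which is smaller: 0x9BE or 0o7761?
Convert 0x9BE (hexadecimal) → 9×256 + 11×16 + 14 = 2494 (decimal)
Convert 0o7761 (octal) → 7×512 + 7×64 + 6×8 + 1 = 4081 (decimal)
Compare 2494 vs 4081: smaller = 2494
2494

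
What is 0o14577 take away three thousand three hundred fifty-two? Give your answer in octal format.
Convert 0o14577 (octal) → 1×4096 + 4×512 + 5×64 + 7×8 + 7 = 6527 (decimal)
Convert three thousand three hundred fifty-two (English words) → 3×1000 + 3×100 + 52 = 3352 (decimal)
Compute 6527 - 3352 = 3175
Convert 3175 (decimal) → 3175 = 6×512 + 1×64 + 4×8 + 7 → 0o6147 (octal)
0o6147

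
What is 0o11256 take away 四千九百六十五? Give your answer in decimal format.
Convert 0o11256 (octal) → 1×4096 + 1×512 + 2×64 + 5×8 + 6 = 4782 (decimal)
Convert 四千九百六十五 (Chinese numeral) → 4×1000 + 9×100 + 6×10 + 5 = 4965 (decimal)
Compute 4782 - 4965 = -183
-183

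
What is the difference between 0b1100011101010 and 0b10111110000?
Convert 0b1100011101010 (binary) → 4096 + 2048 + 128 + 64 + 32 + 8 + 2 = 6378 (decimal)
Convert 0b10111110000 (binary) → 1024 + 256 + 128 + 64 + 32 + 16 = 1520 (decimal)
Difference: |6378 - 1520| = 4858
4858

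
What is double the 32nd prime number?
The 32nd prime number = 131
Compute 131 × 2 = 262
262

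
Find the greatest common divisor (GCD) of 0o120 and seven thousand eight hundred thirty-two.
Convert 0o120 (octal) → 1×64 + 2×8 = 80 (decimal)
Convert seven thousand eight hundred thirty-two (English words) → 7×1000 + 8×100 + 32 = 7832 (decimal)
Compute gcd(80, 7832) = 8
8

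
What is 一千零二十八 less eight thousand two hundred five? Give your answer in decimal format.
Convert 一千零二十八 (Chinese numeral) → 1×1000 + 2×10 + 8 = 1028 (decimal)
Convert eight thousand two hundred five (English words) → 8×1000 + 2×100 + 5 = 8205 (decimal)
Compute 1028 - 8205 = -7177
-7177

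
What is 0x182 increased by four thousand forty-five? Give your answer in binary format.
Convert 0x182 (hexadecimal) → 1×256 + 8×16 + 2 = 386 (decimal)
Convert four thousand forty-five (English words) → 4×1000 + 45 = 4045 (decimal)
Compute 386 + 4045 = 4431
Convert 4431 (decimal) → 4431 = 4096 + 256 + 64 + 8 + 4 + 2 + 1 → 0b1000101001111 (binary)
0b1000101001111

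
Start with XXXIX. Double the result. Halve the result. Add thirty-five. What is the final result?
Convert XXXIX (Roman numeral) → 10 + 10 + 10 + 9 = 39 (decimal)
Start: 39
39 × 2 = 78
78 ÷ 2 = 39
Convert thirty-five (English words) → 35 (decimal)
39 + 35 = 74
74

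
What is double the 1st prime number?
The 1st prime number = 2
Compute 2 × 2 = 4
4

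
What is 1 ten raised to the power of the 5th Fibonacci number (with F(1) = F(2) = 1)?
Convert 1 ten (place-value notation) → 1×10 = 10 (decimal)
Convert the 5th Fibonacci number (with F(1) = F(2) = 1) (Fibonacci index) → 1, 1, 2, 3, 5 → 5 (decimal)
Compute 10 ^ 5 = 100000
100000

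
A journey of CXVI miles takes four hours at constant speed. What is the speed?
Convert CXVI (Roman numeral) → 100 + 10 + 5 + 1 = 116 (decimal)
Convert four (English words) → 4 (decimal)
Compute 116 ÷ 4 = 29
29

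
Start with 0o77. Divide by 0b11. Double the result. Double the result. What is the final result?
Convert 0o77 (octal) → 7×8 + 7 = 63 (decimal)
Start: 63
Convert 0b11 (binary) → 2 + 1 = 3 (decimal)
63 ÷ 3 = 21
21 × 2 = 42
42 × 2 = 84
84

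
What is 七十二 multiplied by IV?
Convert 七十二 (Chinese numeral) → 7×10 + 2 = 72 (decimal)
Convert IV (Roman numeral) → 4 (decimal)
Compute 72 × 4 = 288
288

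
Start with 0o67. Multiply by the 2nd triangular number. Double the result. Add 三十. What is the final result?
Convert 0o67 (octal) → 6×8 + 7 = 55 (decimal)
Start: 55
Convert the 2nd triangular number (triangular index) → 2×3/2 = 3 (decimal)
55 × 3 = 165
165 × 2 = 330
Convert 三十 (Chinese numeral) → 3×10 = 30 (decimal)
330 + 30 = 360
360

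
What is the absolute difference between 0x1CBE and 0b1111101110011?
Convert 0x1CBE (hexadecimal) → 1×4096 + 12×256 + 11×16 + 14 = 7358 (decimal)
Convert 0b1111101110011 (binary) → 4096 + 2048 + 1024 + 512 + 256 + 64 + 32 + 16 + 2 + 1 = 8051 (decimal)
Compute |7358 - 8051| = 693
693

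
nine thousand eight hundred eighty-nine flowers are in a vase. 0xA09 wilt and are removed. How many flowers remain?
Convert nine thousand eight hundred eighty-nine (English words) → 9×1000 + 8×100 + 89 = 9889 (decimal)
Convert 0xA09 (hexadecimal) → 10×256 + 9 = 2569 (decimal)
Compute 9889 - 2569 = 7320
7320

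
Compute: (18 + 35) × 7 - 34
Parentheses first: 18 + 35 = 53
Multiply: 53 × 7 = 371
Subtract: 371 - 34 = 337
337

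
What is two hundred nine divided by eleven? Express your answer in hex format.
Convert two hundred nine (English words) → 2×100 + 9 = 209 (decimal)
Convert eleven (English words) → 11 (decimal)
Compute 209 ÷ 11 = 19
Convert 19 (decimal) → 19 = 1×16 + 3 → 0x13 (hexadecimal)
0x13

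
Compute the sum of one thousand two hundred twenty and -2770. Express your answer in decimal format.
Convert one thousand two hundred twenty (English words) → 1×1000 + 2×100 + 20 = 1220 (decimal)
Compute 1220 + -2770 = -1550
-1550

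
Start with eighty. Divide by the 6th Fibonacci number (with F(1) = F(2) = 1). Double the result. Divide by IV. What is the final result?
Convert eighty (English words) → 80 (decimal)
Start: 80
Convert the 6th Fibonacci number (with F(1) = F(2) = 1) (Fibonacci index) → 1, 1, 2, 3, 5, 8 → 8 (decimal)
80 ÷ 8 = 10
10 × 2 = 20
Convert IV (Roman numeral) → 4 (decimal)
20 ÷ 4 = 5
5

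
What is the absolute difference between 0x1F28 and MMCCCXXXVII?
Convert 0x1F28 (hexadecimal) → 1×4096 + 15×256 + 2×16 + 8 = 7976 (decimal)
Convert MMCCCXXXVII (Roman numeral) → 1000 + 1000 + 100 + 100 + 100 + 10 + 10 + 10 + 5 + 1 + 1 = 2337 (decimal)
Compute |7976 - 2337| = 5639
5639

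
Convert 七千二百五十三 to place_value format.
Convert 七千二百五十三 (Chinese numeral) → 7×1000 + 2×100 + 5×10 + 3 = 7253 (decimal)
Convert 7253 (decimal) → 7253 = 7×1000 + 2×100 + 5×10 + 3 → 7 thousands, 2 hundreds, 5 tens, 3 ones (place-value notation)
7 thousands, 2 hundreds, 5 tens, 3 ones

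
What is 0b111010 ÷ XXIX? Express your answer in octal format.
Convert 0b111010 (binary) → 32 + 16 + 8 + 2 = 58 (decimal)
Convert XXIX (Roman numeral) → 10 + 10 + 9 = 29 (decimal)
Compute 58 ÷ 29 = 2
Convert 2 (decimal) → 0o2 (octal)
0o2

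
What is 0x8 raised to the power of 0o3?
Convert 0x8 (hexadecimal) → 8 (decimal)
Convert 0o3 (octal) → 3 (decimal)
Compute 8 ^ 3 = 512
512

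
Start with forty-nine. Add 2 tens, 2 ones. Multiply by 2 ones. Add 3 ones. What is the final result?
Convert forty-nine (English words) → 49 (decimal)
Start: 49
Convert 2 tens, 2 ones (place-value notation) → 2×10 + 2 = 22 (decimal)
49 + 22 = 71
Convert 2 ones (place-value notation) → 2 (decimal)
71 × 2 = 142
Convert 3 ones (place-value notation) → 3 (decimal)
142 + 3 = 145
145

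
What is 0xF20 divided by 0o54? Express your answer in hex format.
Convert 0xF20 (hexadecimal) → 15×256 + 2×16 = 3872 (decimal)
Convert 0o54 (octal) → 5×8 + 4 = 44 (decimal)
Compute 3872 ÷ 44 = 88
Convert 88 (decimal) → 88 = 5×16 + 8 → 0x58 (hexadecimal)
0x58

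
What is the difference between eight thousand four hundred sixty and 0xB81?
Convert eight thousand four hundred sixty (English words) → 8×1000 + 4×100 + 60 = 8460 (decimal)
Convert 0xB81 (hexadecimal) → 11×256 + 8×16 + 1 = 2945 (decimal)
Difference: |8460 - 2945| = 5515
5515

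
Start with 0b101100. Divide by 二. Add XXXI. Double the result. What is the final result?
Convert 0b101100 (binary) → 32 + 8 + 4 = 44 (decimal)
Start: 44
Convert 二 (Chinese numeral) → 2 (decimal)
44 ÷ 2 = 22
Convert XXXI (Roman numeral) → 10 + 10 + 10 + 1 = 31 (decimal)
22 + 31 = 53
53 × 2 = 106
106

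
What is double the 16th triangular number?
The 16th triangular number = 16×17/2 = 136
Compute 136 × 2 = 272
272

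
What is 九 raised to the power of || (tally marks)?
Convert 九 (Chinese numeral) → 9 (decimal)
Convert || (tally marks) → 2 (decimal)
Compute 9 ^ 2 = 81
81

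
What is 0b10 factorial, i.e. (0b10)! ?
Convert 0b10 (binary) → 2 (decimal)
Compute 2! = 2
2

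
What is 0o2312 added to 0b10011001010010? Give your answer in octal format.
Convert 0o2312 (octal) → 2×512 + 3×64 + 1×8 + 2 = 1226 (decimal)
Convert 0b10011001010010 (binary) → 8192 + 1024 + 512 + 64 + 16 + 2 = 9810 (decimal)
Compute 1226 + 9810 = 11036
Convert 11036 (decimal) → 11036 = 2×4096 + 5×512 + 4×64 + 3×8 + 4 → 0o25434 (octal)
0o25434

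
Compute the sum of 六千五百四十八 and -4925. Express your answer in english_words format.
Convert 六千五百四十八 (Chinese numeral) → 6×1000 + 5×100 + 4×10 + 8 = 6548 (decimal)
Compute 6548 + -4925 = 1623
Convert 1623 (decimal) → 1623 = 1×1000 + 6×100 + 23 → one thousand six hundred twenty-three (English words)
one thousand six hundred twenty-three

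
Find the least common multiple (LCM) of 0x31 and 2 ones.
Convert 0x31 (hexadecimal) → 3×16 + 1 = 49 (decimal)
Convert 2 ones (place-value notation) → 2 (decimal)
Compute lcm(49, 2) = 98
98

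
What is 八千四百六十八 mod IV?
Convert 八千四百六十八 (Chinese numeral) → 8×1000 + 4×100 + 6×10 + 8 = 8468 (decimal)
Convert IV (Roman numeral) → 4 (decimal)
Compute 8468 mod 4 = 0
0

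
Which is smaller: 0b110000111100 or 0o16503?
Convert 0b110000111100 (binary) → 2048 + 1024 + 32 + 16 + 8 + 4 = 3132 (decimal)
Convert 0o16503 (octal) → 1×4096 + 6×512 + 5×64 + 3 = 7491 (decimal)
Compare 3132 vs 7491: smaller = 3132
3132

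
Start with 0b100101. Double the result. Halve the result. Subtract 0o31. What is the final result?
Convert 0b100101 (binary) → 32 + 4 + 1 = 37 (decimal)
Start: 37
37 × 2 = 74
74 ÷ 2 = 37
Convert 0o31 (octal) → 3×8 + 1 = 25 (decimal)
37 - 25 = 12
12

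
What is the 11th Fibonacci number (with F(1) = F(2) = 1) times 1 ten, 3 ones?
Convert the 11th Fibonacci number (with F(1) = F(2) = 1) (Fibonacci index) → 1, 1, 2, 3, 5, 8, 13, 21, 34, 55, 89 → 89 (decimal)
Convert 1 ten, 3 ones (place-value notation) → 1×10 + 3 = 13 (decimal)
Compute 89 × 13 = 1157
1157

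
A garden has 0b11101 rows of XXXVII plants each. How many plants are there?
Convert XXXVII (Roman numeral) → 10 + 10 + 10 + 5 + 1 + 1 = 37 (decimal)
Convert 0b11101 (binary) → 16 + 8 + 4 + 1 = 29 (decimal)
Compute 37 × 29 = 1073
1073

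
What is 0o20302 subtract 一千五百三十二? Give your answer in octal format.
Convert 0o20302 (octal) → 2×4096 + 3×64 + 2 = 8386 (decimal)
Convert 一千五百三十二 (Chinese numeral) → 1×1000 + 5×100 + 3×10 + 2 = 1532 (decimal)
Compute 8386 - 1532 = 6854
Convert 6854 (decimal) → 6854 = 1×4096 + 5×512 + 3×64 + 6 → 0o15306 (octal)
0o15306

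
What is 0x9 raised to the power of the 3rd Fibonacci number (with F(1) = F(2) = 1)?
Convert 0x9 (hexadecimal) → 9 (decimal)
Convert the 3rd Fibonacci number (with F(1) = F(2) = 1) (Fibonacci index) → 1, 1, 2 → 2 (decimal)
Compute 9 ^ 2 = 81
81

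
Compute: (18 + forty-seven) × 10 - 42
Convert forty-seven (English words) → 47 (decimal)
Expression in decimal: (18 + 47) × 10 - 42
Parentheses first: 18 + 47 = 65
Multiply: 65 × 10 = 650
Subtract: 650 - 42 = 608
608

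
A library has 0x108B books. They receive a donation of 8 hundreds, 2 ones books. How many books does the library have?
Convert 0x108B (hexadecimal) → 1×4096 + 8×16 + 11 = 4235 (decimal)
Convert 8 hundreds, 2 ones (place-value notation) → 8×100 + 2 = 802 (decimal)
Compute 4235 + 802 = 5037
5037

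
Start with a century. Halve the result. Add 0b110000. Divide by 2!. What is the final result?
Convert a century (colloquial) → 100 (decimal)
Start: 100
100 ÷ 2 = 50
Convert 0b110000 (binary) → 32 + 16 = 48 (decimal)
50 + 48 = 98
Convert 2! (factorial) → 2 (decimal)
98 ÷ 2 = 49
49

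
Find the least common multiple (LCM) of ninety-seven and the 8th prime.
Convert ninety-seven (English words) → 97 (decimal)
Convert the 8th prime (prime index) → 19 (decimal)
Compute lcm(97, 19) = 1843
1843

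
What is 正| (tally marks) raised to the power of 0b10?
Convert 正| (tally marks) → 5 + 1 = 6 (decimal)
Convert 0b10 (binary) → 2 (decimal)
Compute 6 ^ 2 = 36
36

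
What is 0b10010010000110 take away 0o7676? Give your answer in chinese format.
Convert 0b10010010000110 (binary) → 8192 + 1024 + 128 + 4 + 2 = 9350 (decimal)
Convert 0o7676 (octal) → 7×512 + 6×64 + 7×8 + 6 = 4030 (decimal)
Compute 9350 - 4030 = 5320
Convert 5320 (decimal) → 5320 = 5×1000 + 3×100 + 2×10 → 五千三百二十 (Chinese numeral)
五千三百二十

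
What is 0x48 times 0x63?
Convert 0x48 (hexadecimal) → 4×16 + 8 = 72 (decimal)
Convert 0x63 (hexadecimal) → 6×16 + 3 = 99 (decimal)
Compute 72 × 99 = 7128
7128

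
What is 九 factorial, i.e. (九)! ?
Convert 九 (Chinese numeral) → 9 (decimal)
Compute 9! = 362880
362880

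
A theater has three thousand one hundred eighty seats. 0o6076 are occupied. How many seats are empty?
Convert three thousand one hundred eighty (English words) → 3×1000 + 1×100 + 80 = 3180 (decimal)
Convert 0o6076 (octal) → 6×512 + 7×8 + 6 = 3134 (decimal)
Compute 3180 - 3134 = 46
46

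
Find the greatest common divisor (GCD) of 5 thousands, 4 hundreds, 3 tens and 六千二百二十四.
Convert 5 thousands, 4 hundreds, 3 tens (place-value notation) → 5×1000 + 4×100 + 3×10 = 5430 (decimal)
Convert 六千二百二十四 (Chinese numeral) → 6×1000 + 2×100 + 2×10 + 4 = 6224 (decimal)
Compute gcd(5430, 6224) = 2
2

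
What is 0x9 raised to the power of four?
Convert 0x9 (hexadecimal) → 9 (decimal)
Convert four (English words) → 4 (decimal)
Compute 9 ^ 4 = 6561
6561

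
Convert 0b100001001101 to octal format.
Convert 0b100001001101 (binary) → 2048 + 64 + 8 + 4 + 1 = 2125 (decimal)
Convert 2125 (decimal) → 2125 = 4×512 + 1×64 + 1×8 + 5 → 0o4115 (octal)
0o4115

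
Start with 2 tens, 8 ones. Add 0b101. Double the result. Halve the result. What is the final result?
Convert 2 tens, 8 ones (place-value notation) → 2×10 + 8 = 28 (decimal)
Start: 28
Convert 0b101 (binary) → 4 + 1 = 5 (decimal)
28 + 5 = 33
33 × 2 = 66
66 ÷ 2 = 33
33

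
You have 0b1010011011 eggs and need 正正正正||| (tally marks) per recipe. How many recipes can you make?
Convert 0b1010011011 (binary) → 512 + 128 + 16 + 8 + 2 + 1 = 667 (decimal)
Convert 正正正正||| (tally marks) → 5 + 5 + 5 + 5 + 3 = 23 (decimal)
Compute 667 ÷ 23 = 29
29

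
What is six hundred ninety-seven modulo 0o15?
Convert six hundred ninety-seven (English words) → 6×100 + 97 = 697 (decimal)
Convert 0o15 (octal) → 1×8 + 5 = 13 (decimal)
Compute 697 mod 13 = 8
8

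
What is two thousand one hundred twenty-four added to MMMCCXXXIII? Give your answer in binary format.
Convert two thousand one hundred twenty-four (English words) → 2×1000 + 1×100 + 24 = 2124 (decimal)
Convert MMMCCXXXIII (Roman numeral) → 1000 + 1000 + 1000 + 100 + 100 + 10 + 10 + 10 + 1 + 1 + 1 = 3233 (decimal)
Compute 2124 + 3233 = 5357
Convert 5357 (decimal) → 5357 = 4096 + 1024 + 128 + 64 + 32 + 8 + 4 + 1 → 0b1010011101101 (binary)
0b1010011101101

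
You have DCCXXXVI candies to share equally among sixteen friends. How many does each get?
Convert DCCXXXVI (Roman numeral) → 500 + 100 + 100 + 10 + 10 + 10 + 5 + 1 = 736 (decimal)
Convert sixteen (English words) → 16 (decimal)
Compute 736 ÷ 16 = 46
46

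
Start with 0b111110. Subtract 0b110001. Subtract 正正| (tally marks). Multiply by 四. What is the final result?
Convert 0b111110 (binary) → 32 + 16 + 8 + 4 + 2 = 62 (decimal)
Start: 62
Convert 0b110001 (binary) → 32 + 16 + 1 = 49 (decimal)
62 - 49 = 13
Convert 正正| (tally marks) → 5 + 5 + 1 = 11 (decimal)
13 - 11 = 2
Convert 四 (Chinese numeral) → 4 (decimal)
2 × 4 = 8
8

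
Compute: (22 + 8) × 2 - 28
Parentheses first: 22 + 8 = 30
Multiply: 30 × 2 = 60
Subtract: 60 - 28 = 32
32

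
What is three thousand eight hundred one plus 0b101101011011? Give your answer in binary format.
Convert three thousand eight hundred one (English words) → 3×1000 + 8×100 + 1 = 3801 (decimal)
Convert 0b101101011011 (binary) → 2048 + 512 + 256 + 64 + 16 + 8 + 2 + 1 = 2907 (decimal)
Compute 3801 + 2907 = 6708
Convert 6708 (decimal) → 6708 = 4096 + 2048 + 512 + 32 + 16 + 4 → 0b1101000110100 (binary)
0b1101000110100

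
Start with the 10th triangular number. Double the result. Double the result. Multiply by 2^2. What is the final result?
Convert the 10th triangular number (triangular index) → 10×11/2 = 55 (decimal)
Start: 55
55 × 2 = 110
110 × 2 = 220
Convert 2^2 (power) → 4 (decimal)
220 × 4 = 880
880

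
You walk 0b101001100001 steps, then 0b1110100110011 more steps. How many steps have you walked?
Convert 0b101001100001 (binary) → 2048 + 512 + 64 + 32 + 1 = 2657 (decimal)
Convert 0b1110100110011 (binary) → 4096 + 2048 + 1024 + 256 + 32 + 16 + 2 + 1 = 7475 (decimal)
Compute 2657 + 7475 = 10132
10132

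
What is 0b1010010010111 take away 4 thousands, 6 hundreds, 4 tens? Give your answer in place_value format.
Convert 0b1010010010111 (binary) → 4096 + 1024 + 128 + 16 + 4 + 2 + 1 = 5271 (decimal)
Convert 4 thousands, 6 hundreds, 4 tens (place-value notation) → 4×1000 + 6×100 + 4×10 = 4640 (decimal)
Compute 5271 - 4640 = 631
Convert 631 (decimal) → 631 = 6×100 + 3×10 + 1 → 6 hundreds, 3 tens, 1 one (place-value notation)
6 hundreds, 3 tens, 1 one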